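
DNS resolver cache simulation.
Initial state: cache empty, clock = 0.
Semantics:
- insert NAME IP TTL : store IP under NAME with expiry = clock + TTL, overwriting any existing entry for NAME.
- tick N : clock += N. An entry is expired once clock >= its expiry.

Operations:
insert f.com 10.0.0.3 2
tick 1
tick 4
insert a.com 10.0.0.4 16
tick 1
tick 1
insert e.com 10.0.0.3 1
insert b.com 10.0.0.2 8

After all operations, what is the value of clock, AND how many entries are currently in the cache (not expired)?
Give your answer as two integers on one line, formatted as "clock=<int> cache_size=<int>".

Op 1: insert f.com -> 10.0.0.3 (expiry=0+2=2). clock=0
Op 2: tick 1 -> clock=1.
Op 3: tick 4 -> clock=5. purged={f.com}
Op 4: insert a.com -> 10.0.0.4 (expiry=5+16=21). clock=5
Op 5: tick 1 -> clock=6.
Op 6: tick 1 -> clock=7.
Op 7: insert e.com -> 10.0.0.3 (expiry=7+1=8). clock=7
Op 8: insert b.com -> 10.0.0.2 (expiry=7+8=15). clock=7
Final clock = 7
Final cache (unexpired): {a.com,b.com,e.com} -> size=3

Answer: clock=7 cache_size=3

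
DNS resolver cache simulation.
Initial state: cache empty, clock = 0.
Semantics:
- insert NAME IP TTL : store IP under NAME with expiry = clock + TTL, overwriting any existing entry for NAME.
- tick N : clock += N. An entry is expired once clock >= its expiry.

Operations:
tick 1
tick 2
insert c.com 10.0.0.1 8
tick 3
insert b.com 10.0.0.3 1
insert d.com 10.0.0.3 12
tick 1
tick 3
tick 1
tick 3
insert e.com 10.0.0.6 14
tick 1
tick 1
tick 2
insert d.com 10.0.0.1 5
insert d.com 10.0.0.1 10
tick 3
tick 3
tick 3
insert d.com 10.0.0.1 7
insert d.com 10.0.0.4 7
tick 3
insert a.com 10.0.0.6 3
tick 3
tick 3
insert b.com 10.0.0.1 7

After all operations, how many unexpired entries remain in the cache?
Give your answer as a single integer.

Op 1: tick 1 -> clock=1.
Op 2: tick 2 -> clock=3.
Op 3: insert c.com -> 10.0.0.1 (expiry=3+8=11). clock=3
Op 4: tick 3 -> clock=6.
Op 5: insert b.com -> 10.0.0.3 (expiry=6+1=7). clock=6
Op 6: insert d.com -> 10.0.0.3 (expiry=6+12=18). clock=6
Op 7: tick 1 -> clock=7. purged={b.com}
Op 8: tick 3 -> clock=10.
Op 9: tick 1 -> clock=11. purged={c.com}
Op 10: tick 3 -> clock=14.
Op 11: insert e.com -> 10.0.0.6 (expiry=14+14=28). clock=14
Op 12: tick 1 -> clock=15.
Op 13: tick 1 -> clock=16.
Op 14: tick 2 -> clock=18. purged={d.com}
Op 15: insert d.com -> 10.0.0.1 (expiry=18+5=23). clock=18
Op 16: insert d.com -> 10.0.0.1 (expiry=18+10=28). clock=18
Op 17: tick 3 -> clock=21.
Op 18: tick 3 -> clock=24.
Op 19: tick 3 -> clock=27.
Op 20: insert d.com -> 10.0.0.1 (expiry=27+7=34). clock=27
Op 21: insert d.com -> 10.0.0.4 (expiry=27+7=34). clock=27
Op 22: tick 3 -> clock=30. purged={e.com}
Op 23: insert a.com -> 10.0.0.6 (expiry=30+3=33). clock=30
Op 24: tick 3 -> clock=33. purged={a.com}
Op 25: tick 3 -> clock=36. purged={d.com}
Op 26: insert b.com -> 10.0.0.1 (expiry=36+7=43). clock=36
Final cache (unexpired): {b.com} -> size=1

Answer: 1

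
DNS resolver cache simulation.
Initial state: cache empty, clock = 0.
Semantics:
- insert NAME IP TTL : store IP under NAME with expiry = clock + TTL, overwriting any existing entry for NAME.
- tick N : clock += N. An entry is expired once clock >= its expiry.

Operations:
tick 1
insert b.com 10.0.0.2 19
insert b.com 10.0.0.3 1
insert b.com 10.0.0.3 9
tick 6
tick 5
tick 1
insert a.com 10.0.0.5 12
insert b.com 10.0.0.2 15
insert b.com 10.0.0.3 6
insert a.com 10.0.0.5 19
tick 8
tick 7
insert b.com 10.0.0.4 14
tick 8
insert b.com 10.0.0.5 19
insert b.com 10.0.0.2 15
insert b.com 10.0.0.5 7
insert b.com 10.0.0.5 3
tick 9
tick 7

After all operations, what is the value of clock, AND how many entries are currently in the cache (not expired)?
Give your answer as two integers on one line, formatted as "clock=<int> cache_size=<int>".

Op 1: tick 1 -> clock=1.
Op 2: insert b.com -> 10.0.0.2 (expiry=1+19=20). clock=1
Op 3: insert b.com -> 10.0.0.3 (expiry=1+1=2). clock=1
Op 4: insert b.com -> 10.0.0.3 (expiry=1+9=10). clock=1
Op 5: tick 6 -> clock=7.
Op 6: tick 5 -> clock=12. purged={b.com}
Op 7: tick 1 -> clock=13.
Op 8: insert a.com -> 10.0.0.5 (expiry=13+12=25). clock=13
Op 9: insert b.com -> 10.0.0.2 (expiry=13+15=28). clock=13
Op 10: insert b.com -> 10.0.0.3 (expiry=13+6=19). clock=13
Op 11: insert a.com -> 10.0.0.5 (expiry=13+19=32). clock=13
Op 12: tick 8 -> clock=21. purged={b.com}
Op 13: tick 7 -> clock=28.
Op 14: insert b.com -> 10.0.0.4 (expiry=28+14=42). clock=28
Op 15: tick 8 -> clock=36. purged={a.com}
Op 16: insert b.com -> 10.0.0.5 (expiry=36+19=55). clock=36
Op 17: insert b.com -> 10.0.0.2 (expiry=36+15=51). clock=36
Op 18: insert b.com -> 10.0.0.5 (expiry=36+7=43). clock=36
Op 19: insert b.com -> 10.0.0.5 (expiry=36+3=39). clock=36
Op 20: tick 9 -> clock=45. purged={b.com}
Op 21: tick 7 -> clock=52.
Final clock = 52
Final cache (unexpired): {} -> size=0

Answer: clock=52 cache_size=0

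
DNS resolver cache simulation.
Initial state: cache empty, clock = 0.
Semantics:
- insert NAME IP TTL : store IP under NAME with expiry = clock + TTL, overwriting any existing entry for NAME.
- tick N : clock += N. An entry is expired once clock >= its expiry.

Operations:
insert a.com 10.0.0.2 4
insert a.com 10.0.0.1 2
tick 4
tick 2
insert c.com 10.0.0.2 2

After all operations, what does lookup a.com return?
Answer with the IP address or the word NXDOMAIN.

Answer: NXDOMAIN

Derivation:
Op 1: insert a.com -> 10.0.0.2 (expiry=0+4=4). clock=0
Op 2: insert a.com -> 10.0.0.1 (expiry=0+2=2). clock=0
Op 3: tick 4 -> clock=4. purged={a.com}
Op 4: tick 2 -> clock=6.
Op 5: insert c.com -> 10.0.0.2 (expiry=6+2=8). clock=6
lookup a.com: not in cache (expired or never inserted)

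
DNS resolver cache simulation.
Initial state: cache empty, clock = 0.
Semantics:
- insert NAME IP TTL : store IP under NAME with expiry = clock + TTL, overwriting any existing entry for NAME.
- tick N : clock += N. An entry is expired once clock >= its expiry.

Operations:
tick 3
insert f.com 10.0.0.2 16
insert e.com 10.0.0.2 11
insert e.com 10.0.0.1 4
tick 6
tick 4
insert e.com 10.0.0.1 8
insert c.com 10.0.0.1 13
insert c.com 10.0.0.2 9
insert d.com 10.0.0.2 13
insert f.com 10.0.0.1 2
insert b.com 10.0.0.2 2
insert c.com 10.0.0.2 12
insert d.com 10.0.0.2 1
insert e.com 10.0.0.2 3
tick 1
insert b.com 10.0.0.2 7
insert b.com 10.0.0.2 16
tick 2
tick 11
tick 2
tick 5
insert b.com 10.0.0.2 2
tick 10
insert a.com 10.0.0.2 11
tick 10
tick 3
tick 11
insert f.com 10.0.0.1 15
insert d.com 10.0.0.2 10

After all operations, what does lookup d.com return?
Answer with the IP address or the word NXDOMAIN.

Op 1: tick 3 -> clock=3.
Op 2: insert f.com -> 10.0.0.2 (expiry=3+16=19). clock=3
Op 3: insert e.com -> 10.0.0.2 (expiry=3+11=14). clock=3
Op 4: insert e.com -> 10.0.0.1 (expiry=3+4=7). clock=3
Op 5: tick 6 -> clock=9. purged={e.com}
Op 6: tick 4 -> clock=13.
Op 7: insert e.com -> 10.0.0.1 (expiry=13+8=21). clock=13
Op 8: insert c.com -> 10.0.0.1 (expiry=13+13=26). clock=13
Op 9: insert c.com -> 10.0.0.2 (expiry=13+9=22). clock=13
Op 10: insert d.com -> 10.0.0.2 (expiry=13+13=26). clock=13
Op 11: insert f.com -> 10.0.0.1 (expiry=13+2=15). clock=13
Op 12: insert b.com -> 10.0.0.2 (expiry=13+2=15). clock=13
Op 13: insert c.com -> 10.0.0.2 (expiry=13+12=25). clock=13
Op 14: insert d.com -> 10.0.0.2 (expiry=13+1=14). clock=13
Op 15: insert e.com -> 10.0.0.2 (expiry=13+3=16). clock=13
Op 16: tick 1 -> clock=14. purged={d.com}
Op 17: insert b.com -> 10.0.0.2 (expiry=14+7=21). clock=14
Op 18: insert b.com -> 10.0.0.2 (expiry=14+16=30). clock=14
Op 19: tick 2 -> clock=16. purged={e.com,f.com}
Op 20: tick 11 -> clock=27. purged={c.com}
Op 21: tick 2 -> clock=29.
Op 22: tick 5 -> clock=34. purged={b.com}
Op 23: insert b.com -> 10.0.0.2 (expiry=34+2=36). clock=34
Op 24: tick 10 -> clock=44. purged={b.com}
Op 25: insert a.com -> 10.0.0.2 (expiry=44+11=55). clock=44
Op 26: tick 10 -> clock=54.
Op 27: tick 3 -> clock=57. purged={a.com}
Op 28: tick 11 -> clock=68.
Op 29: insert f.com -> 10.0.0.1 (expiry=68+15=83). clock=68
Op 30: insert d.com -> 10.0.0.2 (expiry=68+10=78). clock=68
lookup d.com: present, ip=10.0.0.2 expiry=78 > clock=68

Answer: 10.0.0.2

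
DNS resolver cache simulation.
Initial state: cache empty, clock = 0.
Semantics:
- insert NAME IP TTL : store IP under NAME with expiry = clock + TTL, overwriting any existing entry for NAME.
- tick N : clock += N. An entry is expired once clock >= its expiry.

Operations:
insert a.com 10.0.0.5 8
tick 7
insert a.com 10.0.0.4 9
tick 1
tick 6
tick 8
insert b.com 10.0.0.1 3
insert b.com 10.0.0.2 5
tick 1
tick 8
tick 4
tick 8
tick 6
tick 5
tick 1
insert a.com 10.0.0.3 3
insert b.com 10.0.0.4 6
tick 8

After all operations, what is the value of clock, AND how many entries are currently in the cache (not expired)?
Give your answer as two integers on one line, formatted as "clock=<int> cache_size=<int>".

Answer: clock=63 cache_size=0

Derivation:
Op 1: insert a.com -> 10.0.0.5 (expiry=0+8=8). clock=0
Op 2: tick 7 -> clock=7.
Op 3: insert a.com -> 10.0.0.4 (expiry=7+9=16). clock=7
Op 4: tick 1 -> clock=8.
Op 5: tick 6 -> clock=14.
Op 6: tick 8 -> clock=22. purged={a.com}
Op 7: insert b.com -> 10.0.0.1 (expiry=22+3=25). clock=22
Op 8: insert b.com -> 10.0.0.2 (expiry=22+5=27). clock=22
Op 9: tick 1 -> clock=23.
Op 10: tick 8 -> clock=31. purged={b.com}
Op 11: tick 4 -> clock=35.
Op 12: tick 8 -> clock=43.
Op 13: tick 6 -> clock=49.
Op 14: tick 5 -> clock=54.
Op 15: tick 1 -> clock=55.
Op 16: insert a.com -> 10.0.0.3 (expiry=55+3=58). clock=55
Op 17: insert b.com -> 10.0.0.4 (expiry=55+6=61). clock=55
Op 18: tick 8 -> clock=63. purged={a.com,b.com}
Final clock = 63
Final cache (unexpired): {} -> size=0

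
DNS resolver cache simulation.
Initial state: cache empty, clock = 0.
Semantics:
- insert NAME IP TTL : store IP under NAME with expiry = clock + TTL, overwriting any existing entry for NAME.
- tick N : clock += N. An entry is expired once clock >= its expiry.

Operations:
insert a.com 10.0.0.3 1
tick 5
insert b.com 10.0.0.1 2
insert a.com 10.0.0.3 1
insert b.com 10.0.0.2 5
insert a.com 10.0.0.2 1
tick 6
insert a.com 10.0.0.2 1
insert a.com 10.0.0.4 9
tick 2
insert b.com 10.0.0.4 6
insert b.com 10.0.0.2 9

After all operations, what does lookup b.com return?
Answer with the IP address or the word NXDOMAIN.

Op 1: insert a.com -> 10.0.0.3 (expiry=0+1=1). clock=0
Op 2: tick 5 -> clock=5. purged={a.com}
Op 3: insert b.com -> 10.0.0.1 (expiry=5+2=7). clock=5
Op 4: insert a.com -> 10.0.0.3 (expiry=5+1=6). clock=5
Op 5: insert b.com -> 10.0.0.2 (expiry=5+5=10). clock=5
Op 6: insert a.com -> 10.0.0.2 (expiry=5+1=6). clock=5
Op 7: tick 6 -> clock=11. purged={a.com,b.com}
Op 8: insert a.com -> 10.0.0.2 (expiry=11+1=12). clock=11
Op 9: insert a.com -> 10.0.0.4 (expiry=11+9=20). clock=11
Op 10: tick 2 -> clock=13.
Op 11: insert b.com -> 10.0.0.4 (expiry=13+6=19). clock=13
Op 12: insert b.com -> 10.0.0.2 (expiry=13+9=22). clock=13
lookup b.com: present, ip=10.0.0.2 expiry=22 > clock=13

Answer: 10.0.0.2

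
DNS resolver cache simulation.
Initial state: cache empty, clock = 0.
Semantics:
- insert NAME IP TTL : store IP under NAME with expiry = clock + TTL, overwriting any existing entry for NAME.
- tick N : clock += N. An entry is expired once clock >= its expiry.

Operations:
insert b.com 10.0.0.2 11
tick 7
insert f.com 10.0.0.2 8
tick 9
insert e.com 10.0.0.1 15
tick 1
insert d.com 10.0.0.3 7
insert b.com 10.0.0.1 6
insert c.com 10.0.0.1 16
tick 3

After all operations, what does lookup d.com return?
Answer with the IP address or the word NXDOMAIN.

Answer: 10.0.0.3

Derivation:
Op 1: insert b.com -> 10.0.0.2 (expiry=0+11=11). clock=0
Op 2: tick 7 -> clock=7.
Op 3: insert f.com -> 10.0.0.2 (expiry=7+8=15). clock=7
Op 4: tick 9 -> clock=16. purged={b.com,f.com}
Op 5: insert e.com -> 10.0.0.1 (expiry=16+15=31). clock=16
Op 6: tick 1 -> clock=17.
Op 7: insert d.com -> 10.0.0.3 (expiry=17+7=24). clock=17
Op 8: insert b.com -> 10.0.0.1 (expiry=17+6=23). clock=17
Op 9: insert c.com -> 10.0.0.1 (expiry=17+16=33). clock=17
Op 10: tick 3 -> clock=20.
lookup d.com: present, ip=10.0.0.3 expiry=24 > clock=20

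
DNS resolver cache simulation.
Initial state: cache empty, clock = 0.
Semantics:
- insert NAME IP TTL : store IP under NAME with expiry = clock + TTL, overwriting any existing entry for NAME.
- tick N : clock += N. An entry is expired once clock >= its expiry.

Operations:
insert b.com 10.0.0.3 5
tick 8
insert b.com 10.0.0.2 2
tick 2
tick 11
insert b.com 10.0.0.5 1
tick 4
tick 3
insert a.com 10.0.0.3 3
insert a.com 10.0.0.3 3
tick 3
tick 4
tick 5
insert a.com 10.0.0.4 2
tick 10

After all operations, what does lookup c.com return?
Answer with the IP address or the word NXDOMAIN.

Op 1: insert b.com -> 10.0.0.3 (expiry=0+5=5). clock=0
Op 2: tick 8 -> clock=8. purged={b.com}
Op 3: insert b.com -> 10.0.0.2 (expiry=8+2=10). clock=8
Op 4: tick 2 -> clock=10. purged={b.com}
Op 5: tick 11 -> clock=21.
Op 6: insert b.com -> 10.0.0.5 (expiry=21+1=22). clock=21
Op 7: tick 4 -> clock=25. purged={b.com}
Op 8: tick 3 -> clock=28.
Op 9: insert a.com -> 10.0.0.3 (expiry=28+3=31). clock=28
Op 10: insert a.com -> 10.0.0.3 (expiry=28+3=31). clock=28
Op 11: tick 3 -> clock=31. purged={a.com}
Op 12: tick 4 -> clock=35.
Op 13: tick 5 -> clock=40.
Op 14: insert a.com -> 10.0.0.4 (expiry=40+2=42). clock=40
Op 15: tick 10 -> clock=50. purged={a.com}
lookup c.com: not in cache (expired or never inserted)

Answer: NXDOMAIN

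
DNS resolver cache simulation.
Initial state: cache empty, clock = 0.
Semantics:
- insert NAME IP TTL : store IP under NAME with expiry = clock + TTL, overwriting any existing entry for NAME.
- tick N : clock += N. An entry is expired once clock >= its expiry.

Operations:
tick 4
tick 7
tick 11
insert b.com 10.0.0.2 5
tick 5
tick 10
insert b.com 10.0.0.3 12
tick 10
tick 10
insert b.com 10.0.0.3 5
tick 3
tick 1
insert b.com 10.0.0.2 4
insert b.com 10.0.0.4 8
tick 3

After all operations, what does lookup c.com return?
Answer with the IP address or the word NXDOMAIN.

Answer: NXDOMAIN

Derivation:
Op 1: tick 4 -> clock=4.
Op 2: tick 7 -> clock=11.
Op 3: tick 11 -> clock=22.
Op 4: insert b.com -> 10.0.0.2 (expiry=22+5=27). clock=22
Op 5: tick 5 -> clock=27. purged={b.com}
Op 6: tick 10 -> clock=37.
Op 7: insert b.com -> 10.0.0.3 (expiry=37+12=49). clock=37
Op 8: tick 10 -> clock=47.
Op 9: tick 10 -> clock=57. purged={b.com}
Op 10: insert b.com -> 10.0.0.3 (expiry=57+5=62). clock=57
Op 11: tick 3 -> clock=60.
Op 12: tick 1 -> clock=61.
Op 13: insert b.com -> 10.0.0.2 (expiry=61+4=65). clock=61
Op 14: insert b.com -> 10.0.0.4 (expiry=61+8=69). clock=61
Op 15: tick 3 -> clock=64.
lookup c.com: not in cache (expired or never inserted)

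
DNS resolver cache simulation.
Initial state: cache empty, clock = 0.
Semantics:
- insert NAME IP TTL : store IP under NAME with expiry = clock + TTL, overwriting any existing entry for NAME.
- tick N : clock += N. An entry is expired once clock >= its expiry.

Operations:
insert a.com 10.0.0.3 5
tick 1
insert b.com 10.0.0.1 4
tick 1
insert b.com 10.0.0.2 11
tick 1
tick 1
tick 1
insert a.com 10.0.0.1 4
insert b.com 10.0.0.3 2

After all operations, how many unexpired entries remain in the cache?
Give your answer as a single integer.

Op 1: insert a.com -> 10.0.0.3 (expiry=0+5=5). clock=0
Op 2: tick 1 -> clock=1.
Op 3: insert b.com -> 10.0.0.1 (expiry=1+4=5). clock=1
Op 4: tick 1 -> clock=2.
Op 5: insert b.com -> 10.0.0.2 (expiry=2+11=13). clock=2
Op 6: tick 1 -> clock=3.
Op 7: tick 1 -> clock=4.
Op 8: tick 1 -> clock=5. purged={a.com}
Op 9: insert a.com -> 10.0.0.1 (expiry=5+4=9). clock=5
Op 10: insert b.com -> 10.0.0.3 (expiry=5+2=7). clock=5
Final cache (unexpired): {a.com,b.com} -> size=2

Answer: 2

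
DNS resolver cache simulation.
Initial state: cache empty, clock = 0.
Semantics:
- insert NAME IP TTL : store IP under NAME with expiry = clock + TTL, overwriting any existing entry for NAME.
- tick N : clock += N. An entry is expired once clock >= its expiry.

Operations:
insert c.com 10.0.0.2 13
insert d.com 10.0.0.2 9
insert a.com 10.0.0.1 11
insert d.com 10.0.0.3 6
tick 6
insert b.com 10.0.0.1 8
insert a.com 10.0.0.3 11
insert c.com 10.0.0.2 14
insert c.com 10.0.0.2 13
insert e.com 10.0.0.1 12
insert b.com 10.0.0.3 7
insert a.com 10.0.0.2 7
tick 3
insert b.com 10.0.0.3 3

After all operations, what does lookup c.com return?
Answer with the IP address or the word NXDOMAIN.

Answer: 10.0.0.2

Derivation:
Op 1: insert c.com -> 10.0.0.2 (expiry=0+13=13). clock=0
Op 2: insert d.com -> 10.0.0.2 (expiry=0+9=9). clock=0
Op 3: insert a.com -> 10.0.0.1 (expiry=0+11=11). clock=0
Op 4: insert d.com -> 10.0.0.3 (expiry=0+6=6). clock=0
Op 5: tick 6 -> clock=6. purged={d.com}
Op 6: insert b.com -> 10.0.0.1 (expiry=6+8=14). clock=6
Op 7: insert a.com -> 10.0.0.3 (expiry=6+11=17). clock=6
Op 8: insert c.com -> 10.0.0.2 (expiry=6+14=20). clock=6
Op 9: insert c.com -> 10.0.0.2 (expiry=6+13=19). clock=6
Op 10: insert e.com -> 10.0.0.1 (expiry=6+12=18). clock=6
Op 11: insert b.com -> 10.0.0.3 (expiry=6+7=13). clock=6
Op 12: insert a.com -> 10.0.0.2 (expiry=6+7=13). clock=6
Op 13: tick 3 -> clock=9.
Op 14: insert b.com -> 10.0.0.3 (expiry=9+3=12). clock=9
lookup c.com: present, ip=10.0.0.2 expiry=19 > clock=9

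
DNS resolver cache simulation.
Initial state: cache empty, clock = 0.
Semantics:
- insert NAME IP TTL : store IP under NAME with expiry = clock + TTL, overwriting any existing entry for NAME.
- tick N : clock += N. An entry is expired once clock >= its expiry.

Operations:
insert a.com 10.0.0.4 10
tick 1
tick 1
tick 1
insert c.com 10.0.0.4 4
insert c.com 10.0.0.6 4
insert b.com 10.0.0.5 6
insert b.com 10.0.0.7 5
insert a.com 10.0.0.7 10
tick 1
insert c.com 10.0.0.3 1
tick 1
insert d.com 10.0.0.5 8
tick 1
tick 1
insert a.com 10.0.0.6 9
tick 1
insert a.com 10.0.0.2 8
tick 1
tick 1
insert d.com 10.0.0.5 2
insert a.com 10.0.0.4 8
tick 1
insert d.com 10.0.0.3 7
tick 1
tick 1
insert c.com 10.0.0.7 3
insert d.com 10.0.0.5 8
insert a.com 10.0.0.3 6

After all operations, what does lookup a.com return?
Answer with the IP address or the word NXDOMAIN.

Answer: 10.0.0.3

Derivation:
Op 1: insert a.com -> 10.0.0.4 (expiry=0+10=10). clock=0
Op 2: tick 1 -> clock=1.
Op 3: tick 1 -> clock=2.
Op 4: tick 1 -> clock=3.
Op 5: insert c.com -> 10.0.0.4 (expiry=3+4=7). clock=3
Op 6: insert c.com -> 10.0.0.6 (expiry=3+4=7). clock=3
Op 7: insert b.com -> 10.0.0.5 (expiry=3+6=9). clock=3
Op 8: insert b.com -> 10.0.0.7 (expiry=3+5=8). clock=3
Op 9: insert a.com -> 10.0.0.7 (expiry=3+10=13). clock=3
Op 10: tick 1 -> clock=4.
Op 11: insert c.com -> 10.0.0.3 (expiry=4+1=5). clock=4
Op 12: tick 1 -> clock=5. purged={c.com}
Op 13: insert d.com -> 10.0.0.5 (expiry=5+8=13). clock=5
Op 14: tick 1 -> clock=6.
Op 15: tick 1 -> clock=7.
Op 16: insert a.com -> 10.0.0.6 (expiry=7+9=16). clock=7
Op 17: tick 1 -> clock=8. purged={b.com}
Op 18: insert a.com -> 10.0.0.2 (expiry=8+8=16). clock=8
Op 19: tick 1 -> clock=9.
Op 20: tick 1 -> clock=10.
Op 21: insert d.com -> 10.0.0.5 (expiry=10+2=12). clock=10
Op 22: insert a.com -> 10.0.0.4 (expiry=10+8=18). clock=10
Op 23: tick 1 -> clock=11.
Op 24: insert d.com -> 10.0.0.3 (expiry=11+7=18). clock=11
Op 25: tick 1 -> clock=12.
Op 26: tick 1 -> clock=13.
Op 27: insert c.com -> 10.0.0.7 (expiry=13+3=16). clock=13
Op 28: insert d.com -> 10.0.0.5 (expiry=13+8=21). clock=13
Op 29: insert a.com -> 10.0.0.3 (expiry=13+6=19). clock=13
lookup a.com: present, ip=10.0.0.3 expiry=19 > clock=13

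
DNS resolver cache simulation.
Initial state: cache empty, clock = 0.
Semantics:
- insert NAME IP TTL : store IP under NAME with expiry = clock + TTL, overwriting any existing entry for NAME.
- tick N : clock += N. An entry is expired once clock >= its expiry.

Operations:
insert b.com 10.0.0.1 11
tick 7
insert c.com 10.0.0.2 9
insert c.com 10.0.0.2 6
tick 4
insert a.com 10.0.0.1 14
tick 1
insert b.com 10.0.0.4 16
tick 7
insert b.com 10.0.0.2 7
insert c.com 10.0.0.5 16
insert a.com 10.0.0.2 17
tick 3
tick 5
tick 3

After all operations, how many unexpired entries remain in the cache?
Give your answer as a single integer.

Answer: 2

Derivation:
Op 1: insert b.com -> 10.0.0.1 (expiry=0+11=11). clock=0
Op 2: tick 7 -> clock=7.
Op 3: insert c.com -> 10.0.0.2 (expiry=7+9=16). clock=7
Op 4: insert c.com -> 10.0.0.2 (expiry=7+6=13). clock=7
Op 5: tick 4 -> clock=11. purged={b.com}
Op 6: insert a.com -> 10.0.0.1 (expiry=11+14=25). clock=11
Op 7: tick 1 -> clock=12.
Op 8: insert b.com -> 10.0.0.4 (expiry=12+16=28). clock=12
Op 9: tick 7 -> clock=19. purged={c.com}
Op 10: insert b.com -> 10.0.0.2 (expiry=19+7=26). clock=19
Op 11: insert c.com -> 10.0.0.5 (expiry=19+16=35). clock=19
Op 12: insert a.com -> 10.0.0.2 (expiry=19+17=36). clock=19
Op 13: tick 3 -> clock=22.
Op 14: tick 5 -> clock=27. purged={b.com}
Op 15: tick 3 -> clock=30.
Final cache (unexpired): {a.com,c.com} -> size=2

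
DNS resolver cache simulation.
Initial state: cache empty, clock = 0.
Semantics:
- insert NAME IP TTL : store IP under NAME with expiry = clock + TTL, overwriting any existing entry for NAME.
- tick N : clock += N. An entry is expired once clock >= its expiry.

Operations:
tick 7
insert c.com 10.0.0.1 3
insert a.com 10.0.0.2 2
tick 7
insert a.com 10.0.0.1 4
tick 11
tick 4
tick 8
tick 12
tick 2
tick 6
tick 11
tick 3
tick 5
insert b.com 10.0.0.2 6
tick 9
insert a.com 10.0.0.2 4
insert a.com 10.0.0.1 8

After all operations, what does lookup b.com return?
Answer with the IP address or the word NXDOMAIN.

Op 1: tick 7 -> clock=7.
Op 2: insert c.com -> 10.0.0.1 (expiry=7+3=10). clock=7
Op 3: insert a.com -> 10.0.0.2 (expiry=7+2=9). clock=7
Op 4: tick 7 -> clock=14. purged={a.com,c.com}
Op 5: insert a.com -> 10.0.0.1 (expiry=14+4=18). clock=14
Op 6: tick 11 -> clock=25. purged={a.com}
Op 7: tick 4 -> clock=29.
Op 8: tick 8 -> clock=37.
Op 9: tick 12 -> clock=49.
Op 10: tick 2 -> clock=51.
Op 11: tick 6 -> clock=57.
Op 12: tick 11 -> clock=68.
Op 13: tick 3 -> clock=71.
Op 14: tick 5 -> clock=76.
Op 15: insert b.com -> 10.0.0.2 (expiry=76+6=82). clock=76
Op 16: tick 9 -> clock=85. purged={b.com}
Op 17: insert a.com -> 10.0.0.2 (expiry=85+4=89). clock=85
Op 18: insert a.com -> 10.0.0.1 (expiry=85+8=93). clock=85
lookup b.com: not in cache (expired or never inserted)

Answer: NXDOMAIN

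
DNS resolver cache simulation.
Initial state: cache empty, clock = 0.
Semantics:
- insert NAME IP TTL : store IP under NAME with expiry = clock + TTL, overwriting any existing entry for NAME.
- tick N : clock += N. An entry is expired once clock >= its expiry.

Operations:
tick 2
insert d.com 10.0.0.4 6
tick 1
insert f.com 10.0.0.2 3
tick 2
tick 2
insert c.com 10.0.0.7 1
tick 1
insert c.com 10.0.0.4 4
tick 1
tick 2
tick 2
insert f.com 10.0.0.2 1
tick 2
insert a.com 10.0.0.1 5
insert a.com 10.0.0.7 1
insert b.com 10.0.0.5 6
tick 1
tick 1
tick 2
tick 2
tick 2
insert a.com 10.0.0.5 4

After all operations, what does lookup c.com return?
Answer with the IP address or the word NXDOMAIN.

Op 1: tick 2 -> clock=2.
Op 2: insert d.com -> 10.0.0.4 (expiry=2+6=8). clock=2
Op 3: tick 1 -> clock=3.
Op 4: insert f.com -> 10.0.0.2 (expiry=3+3=6). clock=3
Op 5: tick 2 -> clock=5.
Op 6: tick 2 -> clock=7. purged={f.com}
Op 7: insert c.com -> 10.0.0.7 (expiry=7+1=8). clock=7
Op 8: tick 1 -> clock=8. purged={c.com,d.com}
Op 9: insert c.com -> 10.0.0.4 (expiry=8+4=12). clock=8
Op 10: tick 1 -> clock=9.
Op 11: tick 2 -> clock=11.
Op 12: tick 2 -> clock=13. purged={c.com}
Op 13: insert f.com -> 10.0.0.2 (expiry=13+1=14). clock=13
Op 14: tick 2 -> clock=15. purged={f.com}
Op 15: insert a.com -> 10.0.0.1 (expiry=15+5=20). clock=15
Op 16: insert a.com -> 10.0.0.7 (expiry=15+1=16). clock=15
Op 17: insert b.com -> 10.0.0.5 (expiry=15+6=21). clock=15
Op 18: tick 1 -> clock=16. purged={a.com}
Op 19: tick 1 -> clock=17.
Op 20: tick 2 -> clock=19.
Op 21: tick 2 -> clock=21. purged={b.com}
Op 22: tick 2 -> clock=23.
Op 23: insert a.com -> 10.0.0.5 (expiry=23+4=27). clock=23
lookup c.com: not in cache (expired or never inserted)

Answer: NXDOMAIN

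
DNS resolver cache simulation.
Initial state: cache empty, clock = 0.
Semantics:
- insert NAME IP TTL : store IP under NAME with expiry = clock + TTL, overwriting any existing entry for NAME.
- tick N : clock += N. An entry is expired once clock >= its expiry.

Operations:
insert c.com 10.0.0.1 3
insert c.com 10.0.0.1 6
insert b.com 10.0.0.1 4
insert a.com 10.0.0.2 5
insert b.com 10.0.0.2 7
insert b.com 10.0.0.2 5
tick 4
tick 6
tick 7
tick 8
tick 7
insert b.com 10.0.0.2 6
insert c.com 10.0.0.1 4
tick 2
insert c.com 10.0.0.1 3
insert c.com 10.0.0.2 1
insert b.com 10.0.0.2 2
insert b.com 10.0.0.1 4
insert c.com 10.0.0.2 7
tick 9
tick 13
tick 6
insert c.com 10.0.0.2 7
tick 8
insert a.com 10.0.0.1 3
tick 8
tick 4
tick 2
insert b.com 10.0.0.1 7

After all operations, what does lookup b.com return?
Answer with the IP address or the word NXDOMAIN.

Op 1: insert c.com -> 10.0.0.1 (expiry=0+3=3). clock=0
Op 2: insert c.com -> 10.0.0.1 (expiry=0+6=6). clock=0
Op 3: insert b.com -> 10.0.0.1 (expiry=0+4=4). clock=0
Op 4: insert a.com -> 10.0.0.2 (expiry=0+5=5). clock=0
Op 5: insert b.com -> 10.0.0.2 (expiry=0+7=7). clock=0
Op 6: insert b.com -> 10.0.0.2 (expiry=0+5=5). clock=0
Op 7: tick 4 -> clock=4.
Op 8: tick 6 -> clock=10. purged={a.com,b.com,c.com}
Op 9: tick 7 -> clock=17.
Op 10: tick 8 -> clock=25.
Op 11: tick 7 -> clock=32.
Op 12: insert b.com -> 10.0.0.2 (expiry=32+6=38). clock=32
Op 13: insert c.com -> 10.0.0.1 (expiry=32+4=36). clock=32
Op 14: tick 2 -> clock=34.
Op 15: insert c.com -> 10.0.0.1 (expiry=34+3=37). clock=34
Op 16: insert c.com -> 10.0.0.2 (expiry=34+1=35). clock=34
Op 17: insert b.com -> 10.0.0.2 (expiry=34+2=36). clock=34
Op 18: insert b.com -> 10.0.0.1 (expiry=34+4=38). clock=34
Op 19: insert c.com -> 10.0.0.2 (expiry=34+7=41). clock=34
Op 20: tick 9 -> clock=43. purged={b.com,c.com}
Op 21: tick 13 -> clock=56.
Op 22: tick 6 -> clock=62.
Op 23: insert c.com -> 10.0.0.2 (expiry=62+7=69). clock=62
Op 24: tick 8 -> clock=70. purged={c.com}
Op 25: insert a.com -> 10.0.0.1 (expiry=70+3=73). clock=70
Op 26: tick 8 -> clock=78. purged={a.com}
Op 27: tick 4 -> clock=82.
Op 28: tick 2 -> clock=84.
Op 29: insert b.com -> 10.0.0.1 (expiry=84+7=91). clock=84
lookup b.com: present, ip=10.0.0.1 expiry=91 > clock=84

Answer: 10.0.0.1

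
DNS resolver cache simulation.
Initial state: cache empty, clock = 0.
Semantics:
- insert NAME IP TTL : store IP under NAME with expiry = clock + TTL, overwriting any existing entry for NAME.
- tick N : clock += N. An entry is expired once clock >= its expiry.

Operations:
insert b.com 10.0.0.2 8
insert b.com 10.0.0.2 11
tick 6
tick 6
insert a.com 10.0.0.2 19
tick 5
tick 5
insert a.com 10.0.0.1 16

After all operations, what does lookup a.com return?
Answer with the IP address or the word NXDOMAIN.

Answer: 10.0.0.1

Derivation:
Op 1: insert b.com -> 10.0.0.2 (expiry=0+8=8). clock=0
Op 2: insert b.com -> 10.0.0.2 (expiry=0+11=11). clock=0
Op 3: tick 6 -> clock=6.
Op 4: tick 6 -> clock=12. purged={b.com}
Op 5: insert a.com -> 10.0.0.2 (expiry=12+19=31). clock=12
Op 6: tick 5 -> clock=17.
Op 7: tick 5 -> clock=22.
Op 8: insert a.com -> 10.0.0.1 (expiry=22+16=38). clock=22
lookup a.com: present, ip=10.0.0.1 expiry=38 > clock=22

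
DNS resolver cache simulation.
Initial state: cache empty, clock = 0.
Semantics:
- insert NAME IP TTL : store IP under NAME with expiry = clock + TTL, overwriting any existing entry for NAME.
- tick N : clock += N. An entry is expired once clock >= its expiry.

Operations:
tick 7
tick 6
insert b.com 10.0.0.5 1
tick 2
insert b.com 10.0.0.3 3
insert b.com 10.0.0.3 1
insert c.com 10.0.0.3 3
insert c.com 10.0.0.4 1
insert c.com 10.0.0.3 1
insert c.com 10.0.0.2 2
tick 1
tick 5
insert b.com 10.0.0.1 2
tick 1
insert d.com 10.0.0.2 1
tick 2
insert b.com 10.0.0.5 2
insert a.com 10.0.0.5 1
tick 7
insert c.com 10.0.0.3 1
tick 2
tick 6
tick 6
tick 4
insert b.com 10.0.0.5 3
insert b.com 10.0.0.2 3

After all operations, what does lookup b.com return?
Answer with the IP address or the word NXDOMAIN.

Answer: 10.0.0.2

Derivation:
Op 1: tick 7 -> clock=7.
Op 2: tick 6 -> clock=13.
Op 3: insert b.com -> 10.0.0.5 (expiry=13+1=14). clock=13
Op 4: tick 2 -> clock=15. purged={b.com}
Op 5: insert b.com -> 10.0.0.3 (expiry=15+3=18). clock=15
Op 6: insert b.com -> 10.0.0.3 (expiry=15+1=16). clock=15
Op 7: insert c.com -> 10.0.0.3 (expiry=15+3=18). clock=15
Op 8: insert c.com -> 10.0.0.4 (expiry=15+1=16). clock=15
Op 9: insert c.com -> 10.0.0.3 (expiry=15+1=16). clock=15
Op 10: insert c.com -> 10.0.0.2 (expiry=15+2=17). clock=15
Op 11: tick 1 -> clock=16. purged={b.com}
Op 12: tick 5 -> clock=21. purged={c.com}
Op 13: insert b.com -> 10.0.0.1 (expiry=21+2=23). clock=21
Op 14: tick 1 -> clock=22.
Op 15: insert d.com -> 10.0.0.2 (expiry=22+1=23). clock=22
Op 16: tick 2 -> clock=24. purged={b.com,d.com}
Op 17: insert b.com -> 10.0.0.5 (expiry=24+2=26). clock=24
Op 18: insert a.com -> 10.0.0.5 (expiry=24+1=25). clock=24
Op 19: tick 7 -> clock=31. purged={a.com,b.com}
Op 20: insert c.com -> 10.0.0.3 (expiry=31+1=32). clock=31
Op 21: tick 2 -> clock=33. purged={c.com}
Op 22: tick 6 -> clock=39.
Op 23: tick 6 -> clock=45.
Op 24: tick 4 -> clock=49.
Op 25: insert b.com -> 10.0.0.5 (expiry=49+3=52). clock=49
Op 26: insert b.com -> 10.0.0.2 (expiry=49+3=52). clock=49
lookup b.com: present, ip=10.0.0.2 expiry=52 > clock=49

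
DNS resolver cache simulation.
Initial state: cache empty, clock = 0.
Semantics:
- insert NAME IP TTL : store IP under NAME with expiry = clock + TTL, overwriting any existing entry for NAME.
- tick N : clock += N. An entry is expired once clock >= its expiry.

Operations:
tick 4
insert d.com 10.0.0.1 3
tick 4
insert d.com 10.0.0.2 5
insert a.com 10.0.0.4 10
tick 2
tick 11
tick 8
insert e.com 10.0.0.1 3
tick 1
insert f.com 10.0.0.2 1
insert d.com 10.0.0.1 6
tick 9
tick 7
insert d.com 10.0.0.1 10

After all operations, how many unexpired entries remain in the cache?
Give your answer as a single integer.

Op 1: tick 4 -> clock=4.
Op 2: insert d.com -> 10.0.0.1 (expiry=4+3=7). clock=4
Op 3: tick 4 -> clock=8. purged={d.com}
Op 4: insert d.com -> 10.0.0.2 (expiry=8+5=13). clock=8
Op 5: insert a.com -> 10.0.0.4 (expiry=8+10=18). clock=8
Op 6: tick 2 -> clock=10.
Op 7: tick 11 -> clock=21. purged={a.com,d.com}
Op 8: tick 8 -> clock=29.
Op 9: insert e.com -> 10.0.0.1 (expiry=29+3=32). clock=29
Op 10: tick 1 -> clock=30.
Op 11: insert f.com -> 10.0.0.2 (expiry=30+1=31). clock=30
Op 12: insert d.com -> 10.0.0.1 (expiry=30+6=36). clock=30
Op 13: tick 9 -> clock=39. purged={d.com,e.com,f.com}
Op 14: tick 7 -> clock=46.
Op 15: insert d.com -> 10.0.0.1 (expiry=46+10=56). clock=46
Final cache (unexpired): {d.com} -> size=1

Answer: 1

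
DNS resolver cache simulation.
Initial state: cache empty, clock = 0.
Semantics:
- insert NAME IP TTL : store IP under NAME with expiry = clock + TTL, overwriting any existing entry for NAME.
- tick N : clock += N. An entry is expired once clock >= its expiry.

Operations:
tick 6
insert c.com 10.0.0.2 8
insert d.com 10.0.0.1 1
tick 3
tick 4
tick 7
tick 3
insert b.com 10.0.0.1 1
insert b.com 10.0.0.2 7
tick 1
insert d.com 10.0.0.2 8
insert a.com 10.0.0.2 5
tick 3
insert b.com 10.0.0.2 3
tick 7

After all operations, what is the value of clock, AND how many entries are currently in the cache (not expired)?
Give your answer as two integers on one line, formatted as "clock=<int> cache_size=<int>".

Answer: clock=34 cache_size=0

Derivation:
Op 1: tick 6 -> clock=6.
Op 2: insert c.com -> 10.0.0.2 (expiry=6+8=14). clock=6
Op 3: insert d.com -> 10.0.0.1 (expiry=6+1=7). clock=6
Op 4: tick 3 -> clock=9. purged={d.com}
Op 5: tick 4 -> clock=13.
Op 6: tick 7 -> clock=20. purged={c.com}
Op 7: tick 3 -> clock=23.
Op 8: insert b.com -> 10.0.0.1 (expiry=23+1=24). clock=23
Op 9: insert b.com -> 10.0.0.2 (expiry=23+7=30). clock=23
Op 10: tick 1 -> clock=24.
Op 11: insert d.com -> 10.0.0.2 (expiry=24+8=32). clock=24
Op 12: insert a.com -> 10.0.0.2 (expiry=24+5=29). clock=24
Op 13: tick 3 -> clock=27.
Op 14: insert b.com -> 10.0.0.2 (expiry=27+3=30). clock=27
Op 15: tick 7 -> clock=34. purged={a.com,b.com,d.com}
Final clock = 34
Final cache (unexpired): {} -> size=0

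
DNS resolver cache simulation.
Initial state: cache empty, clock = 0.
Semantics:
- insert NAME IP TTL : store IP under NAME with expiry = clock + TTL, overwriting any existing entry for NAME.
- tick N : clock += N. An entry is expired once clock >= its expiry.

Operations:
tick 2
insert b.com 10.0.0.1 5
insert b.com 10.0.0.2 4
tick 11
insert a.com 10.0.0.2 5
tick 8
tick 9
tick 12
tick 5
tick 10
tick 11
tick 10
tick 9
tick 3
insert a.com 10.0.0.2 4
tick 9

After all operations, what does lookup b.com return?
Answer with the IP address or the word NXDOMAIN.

Op 1: tick 2 -> clock=2.
Op 2: insert b.com -> 10.0.0.1 (expiry=2+5=7). clock=2
Op 3: insert b.com -> 10.0.0.2 (expiry=2+4=6). clock=2
Op 4: tick 11 -> clock=13. purged={b.com}
Op 5: insert a.com -> 10.0.0.2 (expiry=13+5=18). clock=13
Op 6: tick 8 -> clock=21. purged={a.com}
Op 7: tick 9 -> clock=30.
Op 8: tick 12 -> clock=42.
Op 9: tick 5 -> clock=47.
Op 10: tick 10 -> clock=57.
Op 11: tick 11 -> clock=68.
Op 12: tick 10 -> clock=78.
Op 13: tick 9 -> clock=87.
Op 14: tick 3 -> clock=90.
Op 15: insert a.com -> 10.0.0.2 (expiry=90+4=94). clock=90
Op 16: tick 9 -> clock=99. purged={a.com}
lookup b.com: not in cache (expired or never inserted)

Answer: NXDOMAIN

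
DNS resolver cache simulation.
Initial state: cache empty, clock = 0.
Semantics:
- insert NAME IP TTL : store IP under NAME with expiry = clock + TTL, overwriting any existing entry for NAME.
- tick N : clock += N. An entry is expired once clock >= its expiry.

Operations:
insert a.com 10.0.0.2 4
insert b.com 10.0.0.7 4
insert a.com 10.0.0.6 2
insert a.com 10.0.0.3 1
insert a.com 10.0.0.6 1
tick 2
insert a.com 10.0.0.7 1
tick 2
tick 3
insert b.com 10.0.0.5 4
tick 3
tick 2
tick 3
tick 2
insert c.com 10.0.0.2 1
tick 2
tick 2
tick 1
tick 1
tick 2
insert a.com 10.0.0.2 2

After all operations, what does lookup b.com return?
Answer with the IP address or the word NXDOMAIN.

Answer: NXDOMAIN

Derivation:
Op 1: insert a.com -> 10.0.0.2 (expiry=0+4=4). clock=0
Op 2: insert b.com -> 10.0.0.7 (expiry=0+4=4). clock=0
Op 3: insert a.com -> 10.0.0.6 (expiry=0+2=2). clock=0
Op 4: insert a.com -> 10.0.0.3 (expiry=0+1=1). clock=0
Op 5: insert a.com -> 10.0.0.6 (expiry=0+1=1). clock=0
Op 6: tick 2 -> clock=2. purged={a.com}
Op 7: insert a.com -> 10.0.0.7 (expiry=2+1=3). clock=2
Op 8: tick 2 -> clock=4. purged={a.com,b.com}
Op 9: tick 3 -> clock=7.
Op 10: insert b.com -> 10.0.0.5 (expiry=7+4=11). clock=7
Op 11: tick 3 -> clock=10.
Op 12: tick 2 -> clock=12. purged={b.com}
Op 13: tick 3 -> clock=15.
Op 14: tick 2 -> clock=17.
Op 15: insert c.com -> 10.0.0.2 (expiry=17+1=18). clock=17
Op 16: tick 2 -> clock=19. purged={c.com}
Op 17: tick 2 -> clock=21.
Op 18: tick 1 -> clock=22.
Op 19: tick 1 -> clock=23.
Op 20: tick 2 -> clock=25.
Op 21: insert a.com -> 10.0.0.2 (expiry=25+2=27). clock=25
lookup b.com: not in cache (expired or never inserted)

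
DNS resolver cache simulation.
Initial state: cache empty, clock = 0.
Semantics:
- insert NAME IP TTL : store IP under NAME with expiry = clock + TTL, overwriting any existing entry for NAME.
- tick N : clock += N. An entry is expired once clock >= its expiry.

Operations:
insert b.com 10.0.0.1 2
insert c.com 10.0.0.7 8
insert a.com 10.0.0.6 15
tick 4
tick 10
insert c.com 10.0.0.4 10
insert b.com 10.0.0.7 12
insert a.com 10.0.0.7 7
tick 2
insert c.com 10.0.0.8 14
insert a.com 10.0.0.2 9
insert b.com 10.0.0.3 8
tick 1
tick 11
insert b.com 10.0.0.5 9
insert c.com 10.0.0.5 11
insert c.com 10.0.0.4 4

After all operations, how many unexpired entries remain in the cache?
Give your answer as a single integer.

Op 1: insert b.com -> 10.0.0.1 (expiry=0+2=2). clock=0
Op 2: insert c.com -> 10.0.0.7 (expiry=0+8=8). clock=0
Op 3: insert a.com -> 10.0.0.6 (expiry=0+15=15). clock=0
Op 4: tick 4 -> clock=4. purged={b.com}
Op 5: tick 10 -> clock=14. purged={c.com}
Op 6: insert c.com -> 10.0.0.4 (expiry=14+10=24). clock=14
Op 7: insert b.com -> 10.0.0.7 (expiry=14+12=26). clock=14
Op 8: insert a.com -> 10.0.0.7 (expiry=14+7=21). clock=14
Op 9: tick 2 -> clock=16.
Op 10: insert c.com -> 10.0.0.8 (expiry=16+14=30). clock=16
Op 11: insert a.com -> 10.0.0.2 (expiry=16+9=25). clock=16
Op 12: insert b.com -> 10.0.0.3 (expiry=16+8=24). clock=16
Op 13: tick 1 -> clock=17.
Op 14: tick 11 -> clock=28. purged={a.com,b.com}
Op 15: insert b.com -> 10.0.0.5 (expiry=28+9=37). clock=28
Op 16: insert c.com -> 10.0.0.5 (expiry=28+11=39). clock=28
Op 17: insert c.com -> 10.0.0.4 (expiry=28+4=32). clock=28
Final cache (unexpired): {b.com,c.com} -> size=2

Answer: 2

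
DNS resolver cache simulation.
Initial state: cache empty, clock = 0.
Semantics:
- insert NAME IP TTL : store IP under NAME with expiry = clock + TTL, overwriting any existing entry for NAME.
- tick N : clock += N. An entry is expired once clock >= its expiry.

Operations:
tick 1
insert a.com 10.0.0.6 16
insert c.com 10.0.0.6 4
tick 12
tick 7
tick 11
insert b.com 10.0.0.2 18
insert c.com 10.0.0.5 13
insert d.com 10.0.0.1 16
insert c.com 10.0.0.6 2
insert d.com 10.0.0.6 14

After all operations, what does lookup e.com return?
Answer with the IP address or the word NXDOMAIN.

Answer: NXDOMAIN

Derivation:
Op 1: tick 1 -> clock=1.
Op 2: insert a.com -> 10.0.0.6 (expiry=1+16=17). clock=1
Op 3: insert c.com -> 10.0.0.6 (expiry=1+4=5). clock=1
Op 4: tick 12 -> clock=13. purged={c.com}
Op 5: tick 7 -> clock=20. purged={a.com}
Op 6: tick 11 -> clock=31.
Op 7: insert b.com -> 10.0.0.2 (expiry=31+18=49). clock=31
Op 8: insert c.com -> 10.0.0.5 (expiry=31+13=44). clock=31
Op 9: insert d.com -> 10.0.0.1 (expiry=31+16=47). clock=31
Op 10: insert c.com -> 10.0.0.6 (expiry=31+2=33). clock=31
Op 11: insert d.com -> 10.0.0.6 (expiry=31+14=45). clock=31
lookup e.com: not in cache (expired or never inserted)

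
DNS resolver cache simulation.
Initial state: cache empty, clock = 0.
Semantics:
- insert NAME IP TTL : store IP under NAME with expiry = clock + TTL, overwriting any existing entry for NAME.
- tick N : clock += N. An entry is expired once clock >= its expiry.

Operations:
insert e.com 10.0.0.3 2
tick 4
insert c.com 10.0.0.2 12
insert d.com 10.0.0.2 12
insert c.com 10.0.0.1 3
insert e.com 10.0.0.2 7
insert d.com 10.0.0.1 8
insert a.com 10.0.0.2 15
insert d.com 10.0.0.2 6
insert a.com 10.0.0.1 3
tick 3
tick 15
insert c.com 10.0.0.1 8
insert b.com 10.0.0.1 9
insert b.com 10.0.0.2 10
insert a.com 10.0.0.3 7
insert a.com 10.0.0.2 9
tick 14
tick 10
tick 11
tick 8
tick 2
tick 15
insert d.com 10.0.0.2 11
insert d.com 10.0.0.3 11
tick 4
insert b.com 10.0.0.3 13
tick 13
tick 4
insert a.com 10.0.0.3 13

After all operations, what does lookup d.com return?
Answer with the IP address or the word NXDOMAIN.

Op 1: insert e.com -> 10.0.0.3 (expiry=0+2=2). clock=0
Op 2: tick 4 -> clock=4. purged={e.com}
Op 3: insert c.com -> 10.0.0.2 (expiry=4+12=16). clock=4
Op 4: insert d.com -> 10.0.0.2 (expiry=4+12=16). clock=4
Op 5: insert c.com -> 10.0.0.1 (expiry=4+3=7). clock=4
Op 6: insert e.com -> 10.0.0.2 (expiry=4+7=11). clock=4
Op 7: insert d.com -> 10.0.0.1 (expiry=4+8=12). clock=4
Op 8: insert a.com -> 10.0.0.2 (expiry=4+15=19). clock=4
Op 9: insert d.com -> 10.0.0.2 (expiry=4+6=10). clock=4
Op 10: insert a.com -> 10.0.0.1 (expiry=4+3=7). clock=4
Op 11: tick 3 -> clock=7. purged={a.com,c.com}
Op 12: tick 15 -> clock=22. purged={d.com,e.com}
Op 13: insert c.com -> 10.0.0.1 (expiry=22+8=30). clock=22
Op 14: insert b.com -> 10.0.0.1 (expiry=22+9=31). clock=22
Op 15: insert b.com -> 10.0.0.2 (expiry=22+10=32). clock=22
Op 16: insert a.com -> 10.0.0.3 (expiry=22+7=29). clock=22
Op 17: insert a.com -> 10.0.0.2 (expiry=22+9=31). clock=22
Op 18: tick 14 -> clock=36. purged={a.com,b.com,c.com}
Op 19: tick 10 -> clock=46.
Op 20: tick 11 -> clock=57.
Op 21: tick 8 -> clock=65.
Op 22: tick 2 -> clock=67.
Op 23: tick 15 -> clock=82.
Op 24: insert d.com -> 10.0.0.2 (expiry=82+11=93). clock=82
Op 25: insert d.com -> 10.0.0.3 (expiry=82+11=93). clock=82
Op 26: tick 4 -> clock=86.
Op 27: insert b.com -> 10.0.0.3 (expiry=86+13=99). clock=86
Op 28: tick 13 -> clock=99. purged={b.com,d.com}
Op 29: tick 4 -> clock=103.
Op 30: insert a.com -> 10.0.0.3 (expiry=103+13=116). clock=103
lookup d.com: not in cache (expired or never inserted)

Answer: NXDOMAIN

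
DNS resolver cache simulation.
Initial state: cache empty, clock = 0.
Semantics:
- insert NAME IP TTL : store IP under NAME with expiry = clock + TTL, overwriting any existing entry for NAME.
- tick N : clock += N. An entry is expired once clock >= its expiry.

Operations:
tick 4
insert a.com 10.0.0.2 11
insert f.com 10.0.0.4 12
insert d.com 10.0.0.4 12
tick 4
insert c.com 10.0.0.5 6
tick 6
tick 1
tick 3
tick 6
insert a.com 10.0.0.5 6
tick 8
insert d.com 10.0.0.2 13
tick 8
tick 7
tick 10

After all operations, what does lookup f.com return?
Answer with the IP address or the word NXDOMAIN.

Op 1: tick 4 -> clock=4.
Op 2: insert a.com -> 10.0.0.2 (expiry=4+11=15). clock=4
Op 3: insert f.com -> 10.0.0.4 (expiry=4+12=16). clock=4
Op 4: insert d.com -> 10.0.0.4 (expiry=4+12=16). clock=4
Op 5: tick 4 -> clock=8.
Op 6: insert c.com -> 10.0.0.5 (expiry=8+6=14). clock=8
Op 7: tick 6 -> clock=14. purged={c.com}
Op 8: tick 1 -> clock=15. purged={a.com}
Op 9: tick 3 -> clock=18. purged={d.com,f.com}
Op 10: tick 6 -> clock=24.
Op 11: insert a.com -> 10.0.0.5 (expiry=24+6=30). clock=24
Op 12: tick 8 -> clock=32. purged={a.com}
Op 13: insert d.com -> 10.0.0.2 (expiry=32+13=45). clock=32
Op 14: tick 8 -> clock=40.
Op 15: tick 7 -> clock=47. purged={d.com}
Op 16: tick 10 -> clock=57.
lookup f.com: not in cache (expired or never inserted)

Answer: NXDOMAIN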